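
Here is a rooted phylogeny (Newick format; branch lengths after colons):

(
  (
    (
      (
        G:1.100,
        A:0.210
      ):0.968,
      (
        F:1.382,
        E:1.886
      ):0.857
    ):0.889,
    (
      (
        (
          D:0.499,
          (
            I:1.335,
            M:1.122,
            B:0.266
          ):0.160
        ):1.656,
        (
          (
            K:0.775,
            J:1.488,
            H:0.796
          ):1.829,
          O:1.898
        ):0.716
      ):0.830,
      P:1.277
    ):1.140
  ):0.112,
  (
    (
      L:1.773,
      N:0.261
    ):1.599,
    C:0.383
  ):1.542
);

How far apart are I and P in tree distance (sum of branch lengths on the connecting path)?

5.258

The path runs I → … → MRCA → … → P; the MRCA is the node subtending (((D,(I,M,B)),((K,J,H),O)),P).
Branch lengths along that path: 1.335 + 0.160 + 1.656 + 0.830 + 1.277 = 5.258.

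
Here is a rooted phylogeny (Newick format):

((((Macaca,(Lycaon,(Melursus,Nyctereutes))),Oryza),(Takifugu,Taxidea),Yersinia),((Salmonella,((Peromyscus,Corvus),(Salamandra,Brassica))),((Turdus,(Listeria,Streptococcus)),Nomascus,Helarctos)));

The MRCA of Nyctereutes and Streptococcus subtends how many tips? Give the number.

18

The MRCA of Nyctereutes and Streptococcus is the root, so the clade is the entire tree.
That clade contains 18 terminal taxa: Brassica, Corvus, Helarctos, Listeria, Lycaon, Macaca, Melursus, Nomascus, Nyctereutes, Oryza, Peromyscus, Salamandra, Salmonella, Streptococcus, Takifugu, Taxidea, Turdus, Yersinia.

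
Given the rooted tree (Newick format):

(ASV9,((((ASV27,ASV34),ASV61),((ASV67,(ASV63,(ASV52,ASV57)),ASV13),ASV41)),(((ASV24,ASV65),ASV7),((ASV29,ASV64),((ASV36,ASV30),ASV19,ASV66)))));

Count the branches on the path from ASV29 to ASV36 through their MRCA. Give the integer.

The MRCA of ASV29 and ASV36 is the node subtending ((ASV29,ASV64),((ASV36,ASV30),ASV19,ASV66)).
From ASV29 up to that node: 2 branches. From ASV36 up to the same node: 3 branches. Total: 2 + 3 = 5.

5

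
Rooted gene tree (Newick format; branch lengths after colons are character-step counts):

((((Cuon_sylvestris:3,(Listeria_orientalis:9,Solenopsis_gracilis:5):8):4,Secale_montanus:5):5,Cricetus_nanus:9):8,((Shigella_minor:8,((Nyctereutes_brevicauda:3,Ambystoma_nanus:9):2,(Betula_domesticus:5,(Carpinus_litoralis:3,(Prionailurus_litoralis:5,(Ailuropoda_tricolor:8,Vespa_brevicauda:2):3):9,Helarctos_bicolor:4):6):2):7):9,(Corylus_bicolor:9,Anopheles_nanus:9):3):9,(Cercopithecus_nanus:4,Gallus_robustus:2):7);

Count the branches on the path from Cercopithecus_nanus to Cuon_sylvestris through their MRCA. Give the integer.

The MRCA of Cercopithecus_nanus and Cuon_sylvestris is the root of the tree.
From Cercopithecus_nanus up to that node: 2 branches. From Cuon_sylvestris up to the same node: 4 branches. Total: 2 + 4 = 6.

6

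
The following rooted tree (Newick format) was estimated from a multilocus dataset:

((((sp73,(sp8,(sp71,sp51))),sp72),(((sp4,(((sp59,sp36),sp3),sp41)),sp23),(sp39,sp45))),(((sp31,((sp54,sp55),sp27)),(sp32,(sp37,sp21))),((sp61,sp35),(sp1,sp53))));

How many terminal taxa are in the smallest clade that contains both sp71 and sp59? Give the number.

13

The MRCA of sp71 and sp59 is the node subtending (((sp73,(sp8,(sp71,sp51))),sp72),(((sp4,(((sp59,sp36),sp3),sp41)),sp23),(sp39,sp45))).
That clade contains 13 terminal taxa: sp23, sp3, sp36, sp39, sp4, sp41, sp45, sp51, sp59, sp71, sp72, sp73, sp8.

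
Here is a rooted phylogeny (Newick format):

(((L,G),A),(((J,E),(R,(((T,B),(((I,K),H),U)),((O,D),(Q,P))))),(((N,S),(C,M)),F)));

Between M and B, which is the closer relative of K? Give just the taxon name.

The MRCA of K and B subtends ((T,B),(((I,K),H),U)) (6 taxa).
The MRCA of K and M subtends (((J,E),(R,(((T,B),(((I,K),H),U)),((O,D),(Q,P))))),(((N,S),(C,M)),F)) (18 taxa).
The first is nested inside the second, so K shares a more recent common ancestor with B.

B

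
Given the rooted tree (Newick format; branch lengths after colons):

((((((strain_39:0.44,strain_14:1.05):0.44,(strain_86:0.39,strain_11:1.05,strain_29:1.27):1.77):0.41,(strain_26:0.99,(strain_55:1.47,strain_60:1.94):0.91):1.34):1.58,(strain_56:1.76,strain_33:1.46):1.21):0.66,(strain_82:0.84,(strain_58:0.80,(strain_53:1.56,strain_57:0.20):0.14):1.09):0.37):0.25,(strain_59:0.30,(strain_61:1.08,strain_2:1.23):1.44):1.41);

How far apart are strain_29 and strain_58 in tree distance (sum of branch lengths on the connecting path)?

7.95

The path runs strain_29 → … → MRCA → … → strain_58; the MRCA is the node subtending (((((strain_39,strain_14),(strain_86,strain_11,strain_29)),(strain_26,(strain_55,strain_60))),(strain_56,strain_33)),(strain_82,(strain_58,(strain_53,strain_57)))).
Branch lengths along that path: 1.27 + 1.77 + 0.41 + 1.58 + 0.66 + 0.37 + 1.09 + 0.80 = 7.95.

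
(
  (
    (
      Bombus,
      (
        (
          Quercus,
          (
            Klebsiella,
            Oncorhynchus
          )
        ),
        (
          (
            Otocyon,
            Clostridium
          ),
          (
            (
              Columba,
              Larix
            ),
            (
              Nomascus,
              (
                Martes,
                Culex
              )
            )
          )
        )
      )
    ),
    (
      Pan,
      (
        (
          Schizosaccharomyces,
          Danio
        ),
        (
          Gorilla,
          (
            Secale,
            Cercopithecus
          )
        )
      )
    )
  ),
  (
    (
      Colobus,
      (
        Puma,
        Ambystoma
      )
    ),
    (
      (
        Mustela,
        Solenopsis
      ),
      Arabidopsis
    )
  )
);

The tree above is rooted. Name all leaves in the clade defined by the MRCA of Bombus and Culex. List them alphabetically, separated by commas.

Tracing Bombus: it sits inside (Bombus,((Quercus,(Klebsiella,Oncorhynchus)),((Otocyon,Clostridium),((Columba,Larix),(Nomascus,(Martes,Culex)))))).
Tracing Culex: it sits inside (Martes,Culex).
The smallest clade enclosing both is (Bombus,((Quercus,(Klebsiella,Oncorhynchus)),((Otocyon,Clostridium),((Columba,Larix),(Nomascus,(Martes,Culex)))))); the answer is its 11 terminal taxa in alphabetical order.

Bombus, Clostridium, Columba, Culex, Klebsiella, Larix, Martes, Nomascus, Oncorhynchus, Otocyon, Quercus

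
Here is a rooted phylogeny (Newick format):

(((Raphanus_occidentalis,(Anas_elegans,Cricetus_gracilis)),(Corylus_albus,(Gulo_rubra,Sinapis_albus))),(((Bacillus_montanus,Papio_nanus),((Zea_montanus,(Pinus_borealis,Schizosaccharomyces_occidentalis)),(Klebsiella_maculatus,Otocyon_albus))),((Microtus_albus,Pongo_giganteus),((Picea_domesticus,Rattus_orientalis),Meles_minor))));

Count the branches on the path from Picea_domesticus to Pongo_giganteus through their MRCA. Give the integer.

5

The MRCA of Picea_domesticus and Pongo_giganteus is the node subtending ((Microtus_albus,Pongo_giganteus),((Picea_domesticus,Rattus_orientalis),Meles_minor)).
From Picea_domesticus up to that node: 3 branches. From Pongo_giganteus up to the same node: 2 branches. Total: 3 + 2 = 5.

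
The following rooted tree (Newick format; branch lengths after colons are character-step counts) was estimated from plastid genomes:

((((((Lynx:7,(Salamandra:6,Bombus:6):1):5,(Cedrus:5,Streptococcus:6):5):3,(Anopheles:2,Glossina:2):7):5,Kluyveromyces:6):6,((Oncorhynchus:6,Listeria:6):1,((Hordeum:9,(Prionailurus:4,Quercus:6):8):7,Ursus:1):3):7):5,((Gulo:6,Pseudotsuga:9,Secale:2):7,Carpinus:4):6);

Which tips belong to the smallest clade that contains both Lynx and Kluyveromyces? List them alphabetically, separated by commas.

Tracing Lynx: it sits inside (Lynx,(Salamandra,Bombus)).
Tracing Kluyveromyces: it sits inside ((((Lynx,(Salamandra,Bombus)),(Cedrus,Streptococcus)),(Anopheles,Glossina)),Kluyveromyces).
The smallest clade enclosing both is ((((Lynx,(Salamandra,Bombus)),(Cedrus,Streptococcus)),(Anopheles,Glossina)),Kluyveromyces); the answer is its 8 terminal taxa in alphabetical order.

Anopheles, Bombus, Cedrus, Glossina, Kluyveromyces, Lynx, Salamandra, Streptococcus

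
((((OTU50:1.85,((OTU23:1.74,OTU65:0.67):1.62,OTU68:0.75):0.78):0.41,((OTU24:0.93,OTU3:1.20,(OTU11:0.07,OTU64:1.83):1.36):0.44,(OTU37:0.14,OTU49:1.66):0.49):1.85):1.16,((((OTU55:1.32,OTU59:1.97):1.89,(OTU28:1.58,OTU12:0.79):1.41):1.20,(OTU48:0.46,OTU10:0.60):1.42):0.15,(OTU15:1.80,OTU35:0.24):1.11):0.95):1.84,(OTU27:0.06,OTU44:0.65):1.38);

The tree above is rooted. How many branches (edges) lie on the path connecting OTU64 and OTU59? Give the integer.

The MRCA of OTU64 and OTU59 is the node subtending (((OTU50,((OTU23,OTU65),OTU68)),((OTU24,OTU3,(OTU11,OTU64)),(OTU37,OTU49))),((((OTU55,OTU59),(OTU28,OTU12)),(OTU48,OTU10)),(OTU15,OTU35))).
From OTU64 up to that node: 5 branches. From OTU59 up to the same node: 5 branches. Total: 5 + 5 = 10.

10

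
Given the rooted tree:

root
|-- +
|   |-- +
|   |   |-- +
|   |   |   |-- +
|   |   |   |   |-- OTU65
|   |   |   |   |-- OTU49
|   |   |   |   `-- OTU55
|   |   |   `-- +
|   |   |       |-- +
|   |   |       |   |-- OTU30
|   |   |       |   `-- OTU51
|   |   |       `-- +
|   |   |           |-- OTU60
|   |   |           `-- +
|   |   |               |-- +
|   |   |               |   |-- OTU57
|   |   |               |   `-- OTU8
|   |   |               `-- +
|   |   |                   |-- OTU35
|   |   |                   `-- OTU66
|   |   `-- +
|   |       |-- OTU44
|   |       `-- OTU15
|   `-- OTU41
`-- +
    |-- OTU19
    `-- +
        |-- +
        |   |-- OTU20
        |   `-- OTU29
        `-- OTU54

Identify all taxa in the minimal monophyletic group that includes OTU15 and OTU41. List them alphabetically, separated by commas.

Tracing OTU15: it sits inside (OTU44,OTU15).
Tracing OTU41: it sits inside ((((OTU65,OTU49,OTU55),((OTU30,OTU51),(OTU60,((OTU57,OTU8),(OTU35,OTU66))))),(OTU44,OTU15)),OTU41).
The smallest clade enclosing both is ((((OTU65,OTU49,OTU55),((OTU30,OTU51),(OTU60,((OTU57,OTU8),(OTU35,OTU66))))),(OTU44,OTU15)),OTU41); the answer is its 13 terminal taxa in alphabetical order.

OTU15, OTU30, OTU35, OTU41, OTU44, OTU49, OTU51, OTU55, OTU57, OTU60, OTU65, OTU66, OTU8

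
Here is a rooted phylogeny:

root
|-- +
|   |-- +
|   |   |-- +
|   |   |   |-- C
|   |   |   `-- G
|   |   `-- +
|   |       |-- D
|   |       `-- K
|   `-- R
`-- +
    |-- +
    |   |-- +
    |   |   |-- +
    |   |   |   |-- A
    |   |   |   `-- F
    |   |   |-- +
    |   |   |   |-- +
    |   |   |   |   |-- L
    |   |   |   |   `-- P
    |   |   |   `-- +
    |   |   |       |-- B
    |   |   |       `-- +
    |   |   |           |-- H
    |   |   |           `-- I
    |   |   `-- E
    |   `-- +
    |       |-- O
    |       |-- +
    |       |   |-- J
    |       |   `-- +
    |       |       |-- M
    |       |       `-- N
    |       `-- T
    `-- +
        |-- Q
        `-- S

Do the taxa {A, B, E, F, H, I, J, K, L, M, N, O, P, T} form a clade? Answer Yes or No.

No

The MRCA of the listed taxa is the root, so the smallest clade containing them is the whole tree.
That clade also contains C, D, G, Q, R, S, which are not in the proposed group, so the group is not monophyletic.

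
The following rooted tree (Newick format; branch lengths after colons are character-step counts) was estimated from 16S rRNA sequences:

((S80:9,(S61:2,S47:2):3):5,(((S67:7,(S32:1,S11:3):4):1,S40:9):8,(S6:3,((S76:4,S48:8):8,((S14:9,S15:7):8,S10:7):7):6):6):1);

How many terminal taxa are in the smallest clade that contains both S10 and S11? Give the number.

The MRCA of S10 and S11 is the node subtending (((S67,(S32,S11)),S40),(S6,((S76,S48),((S14,S15),S10)))).
That clade contains 10 terminal taxa: S10, S11, S14, S15, S32, S40, S48, S6, S67, S76.

10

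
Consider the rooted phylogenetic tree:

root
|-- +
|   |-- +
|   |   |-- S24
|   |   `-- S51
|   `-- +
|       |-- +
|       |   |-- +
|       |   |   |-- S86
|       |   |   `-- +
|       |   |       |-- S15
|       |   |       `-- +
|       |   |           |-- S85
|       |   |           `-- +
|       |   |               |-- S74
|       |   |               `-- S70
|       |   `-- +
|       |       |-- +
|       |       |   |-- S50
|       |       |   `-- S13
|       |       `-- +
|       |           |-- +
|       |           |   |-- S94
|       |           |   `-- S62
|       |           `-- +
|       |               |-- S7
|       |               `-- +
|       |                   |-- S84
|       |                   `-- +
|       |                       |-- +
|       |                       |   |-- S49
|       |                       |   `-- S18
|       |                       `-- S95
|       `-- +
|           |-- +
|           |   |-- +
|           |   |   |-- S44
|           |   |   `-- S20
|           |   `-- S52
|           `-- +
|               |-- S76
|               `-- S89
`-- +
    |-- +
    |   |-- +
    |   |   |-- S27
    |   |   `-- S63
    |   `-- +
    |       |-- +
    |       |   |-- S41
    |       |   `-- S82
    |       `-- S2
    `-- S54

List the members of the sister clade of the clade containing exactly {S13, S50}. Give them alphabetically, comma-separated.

The clade containing exactly {S13, S50} attaches to the tree at the node subtending ((S50,S13),((S94,S62),(S7,(S84,((S49,S18),S95))))).
The other lineage descending from that same node — the sister group — is ((S94,S62),(S7,(S84,((S49,S18),S95)))); its 7 tips in alphabetical order are the answer.

S18, S49, S62, S7, S84, S94, S95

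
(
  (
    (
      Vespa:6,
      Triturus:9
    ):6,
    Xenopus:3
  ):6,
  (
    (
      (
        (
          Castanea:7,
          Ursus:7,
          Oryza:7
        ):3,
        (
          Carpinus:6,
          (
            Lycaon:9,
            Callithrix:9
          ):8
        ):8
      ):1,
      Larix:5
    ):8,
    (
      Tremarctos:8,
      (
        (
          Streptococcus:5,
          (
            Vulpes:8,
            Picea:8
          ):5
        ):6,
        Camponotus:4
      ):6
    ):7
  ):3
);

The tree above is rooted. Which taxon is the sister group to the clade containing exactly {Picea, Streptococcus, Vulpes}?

The clade containing exactly {Picea, Streptococcus, Vulpes} attaches to the tree at the node subtending ((Streptococcus,(Vulpes,Picea)),Camponotus).
The other lineage descending from that same node — the sister group — is the single tip Camponotus.

Camponotus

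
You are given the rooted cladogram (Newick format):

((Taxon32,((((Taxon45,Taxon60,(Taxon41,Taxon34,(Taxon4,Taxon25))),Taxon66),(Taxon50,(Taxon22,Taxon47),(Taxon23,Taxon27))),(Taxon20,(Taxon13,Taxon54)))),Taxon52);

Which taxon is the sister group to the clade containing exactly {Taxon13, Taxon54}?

The clade containing exactly {Taxon13, Taxon54} attaches to the tree at the node subtending (Taxon20,(Taxon13,Taxon54)).
The other lineage descending from that same node — the sister group — is the single tip Taxon20.

Taxon20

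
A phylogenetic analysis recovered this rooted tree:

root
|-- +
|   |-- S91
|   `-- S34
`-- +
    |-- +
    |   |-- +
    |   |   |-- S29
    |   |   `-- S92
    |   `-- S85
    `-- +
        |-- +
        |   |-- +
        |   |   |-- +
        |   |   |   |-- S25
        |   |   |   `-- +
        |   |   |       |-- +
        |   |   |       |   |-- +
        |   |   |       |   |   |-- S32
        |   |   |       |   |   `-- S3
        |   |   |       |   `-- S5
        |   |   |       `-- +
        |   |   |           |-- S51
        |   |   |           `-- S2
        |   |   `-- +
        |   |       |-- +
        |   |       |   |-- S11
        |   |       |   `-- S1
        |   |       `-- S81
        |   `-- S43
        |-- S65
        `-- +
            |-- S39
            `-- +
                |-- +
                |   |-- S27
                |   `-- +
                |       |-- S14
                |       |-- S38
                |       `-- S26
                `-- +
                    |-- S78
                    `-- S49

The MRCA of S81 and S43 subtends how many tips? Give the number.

The MRCA of S81 and S43 is the node subtending (((S25,(((S32,S3),S5),(S51,S2))),((S11,S1),S81)),S43).
That clade contains 10 terminal taxa: S1, S11, S2, S25, S3, S32, S43, S5, S51, S81.

10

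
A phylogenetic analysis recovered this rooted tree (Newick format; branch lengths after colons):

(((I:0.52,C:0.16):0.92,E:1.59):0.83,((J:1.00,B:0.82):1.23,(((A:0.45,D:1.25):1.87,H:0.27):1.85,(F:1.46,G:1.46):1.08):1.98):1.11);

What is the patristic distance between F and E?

The path runs F → … → MRCA → … → E; the MRCA is the root of the tree.
Branch lengths along that path: 1.46 + 1.08 + 1.98 + 1.11 + 0.83 + 1.59 = 8.05.

8.05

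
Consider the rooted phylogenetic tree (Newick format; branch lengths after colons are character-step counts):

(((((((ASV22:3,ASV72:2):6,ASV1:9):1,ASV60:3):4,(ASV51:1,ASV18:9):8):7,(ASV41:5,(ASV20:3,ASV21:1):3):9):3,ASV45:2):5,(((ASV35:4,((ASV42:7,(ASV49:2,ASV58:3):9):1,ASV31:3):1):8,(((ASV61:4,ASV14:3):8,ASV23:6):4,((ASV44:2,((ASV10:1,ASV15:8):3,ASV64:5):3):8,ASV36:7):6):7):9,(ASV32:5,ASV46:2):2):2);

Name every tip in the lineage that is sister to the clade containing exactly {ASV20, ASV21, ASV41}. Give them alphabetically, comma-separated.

The clade containing exactly {ASV20, ASV21, ASV41} attaches to the tree at the node subtending (((((ASV22,ASV72),ASV1),ASV60),(ASV51,ASV18)),(ASV41,(ASV20,ASV21))).
The other lineage descending from that same node — the sister group — is ((((ASV22,ASV72),ASV1),ASV60),(ASV51,ASV18)); its 6 tips in alphabetical order are the answer.

ASV1, ASV18, ASV22, ASV51, ASV60, ASV72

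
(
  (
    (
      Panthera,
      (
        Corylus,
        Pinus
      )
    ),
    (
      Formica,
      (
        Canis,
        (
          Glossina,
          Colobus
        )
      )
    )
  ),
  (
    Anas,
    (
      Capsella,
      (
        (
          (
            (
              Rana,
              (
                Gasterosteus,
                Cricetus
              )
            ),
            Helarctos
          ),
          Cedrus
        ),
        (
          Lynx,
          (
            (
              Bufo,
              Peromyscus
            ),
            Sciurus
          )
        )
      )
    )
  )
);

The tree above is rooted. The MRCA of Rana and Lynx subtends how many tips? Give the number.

The MRCA of Rana and Lynx is the node subtending ((((Rana,(Gasterosteus,Cricetus)),Helarctos),Cedrus),(Lynx,((Bufo,Peromyscus),Sciurus))).
That clade contains 9 terminal taxa: Bufo, Cedrus, Cricetus, Gasterosteus, Helarctos, Lynx, Peromyscus, Rana, Sciurus.

9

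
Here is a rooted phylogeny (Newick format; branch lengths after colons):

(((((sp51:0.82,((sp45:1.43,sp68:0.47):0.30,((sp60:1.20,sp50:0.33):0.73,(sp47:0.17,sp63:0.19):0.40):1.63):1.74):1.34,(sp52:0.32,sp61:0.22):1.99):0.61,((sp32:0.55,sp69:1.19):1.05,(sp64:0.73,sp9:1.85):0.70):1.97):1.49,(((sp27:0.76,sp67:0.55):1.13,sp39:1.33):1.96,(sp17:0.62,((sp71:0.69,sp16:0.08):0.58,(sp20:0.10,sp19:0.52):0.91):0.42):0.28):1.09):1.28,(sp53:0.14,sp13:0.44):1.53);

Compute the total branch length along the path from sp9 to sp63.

The path runs sp9 → … → MRCA → … → sp63; the MRCA is the node subtending (((sp51,((sp45,sp68),((sp60,sp50),(sp47,sp63)))),(sp52,sp61)),((sp32,sp69),(sp64,sp9))).
Branch lengths along that path: 1.85 + 0.70 + 1.97 + 0.61 + 1.34 + 1.74 + 1.63 + 0.40 + 0.19 = 10.43.

10.43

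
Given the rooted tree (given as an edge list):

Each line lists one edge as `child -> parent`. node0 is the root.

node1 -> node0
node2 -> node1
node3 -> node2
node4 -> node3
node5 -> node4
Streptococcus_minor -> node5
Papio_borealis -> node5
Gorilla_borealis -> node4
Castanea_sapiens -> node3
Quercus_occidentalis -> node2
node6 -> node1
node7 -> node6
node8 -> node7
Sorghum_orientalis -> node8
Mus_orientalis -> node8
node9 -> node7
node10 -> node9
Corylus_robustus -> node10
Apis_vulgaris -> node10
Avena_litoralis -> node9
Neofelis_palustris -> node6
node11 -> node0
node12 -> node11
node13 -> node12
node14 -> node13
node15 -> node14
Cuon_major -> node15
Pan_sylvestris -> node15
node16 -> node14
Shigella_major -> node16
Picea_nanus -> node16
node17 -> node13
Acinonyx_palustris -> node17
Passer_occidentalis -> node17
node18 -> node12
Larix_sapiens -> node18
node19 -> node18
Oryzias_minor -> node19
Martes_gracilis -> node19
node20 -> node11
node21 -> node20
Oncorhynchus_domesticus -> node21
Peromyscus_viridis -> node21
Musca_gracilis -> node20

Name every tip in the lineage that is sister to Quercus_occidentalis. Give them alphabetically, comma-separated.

Quercus_occidentalis attaches to the tree at the node subtending ((((Streptococcus_minor,Papio_borealis),Gorilla_borealis),Castanea_sapiens),Quercus_occidentalis).
The other lineage descending from that same node — the sister group — is (((Streptococcus_minor,Papio_borealis),Gorilla_borealis),Castanea_sapiens); its 4 tips in alphabetical order are the answer.

Castanea_sapiens, Gorilla_borealis, Papio_borealis, Streptococcus_minor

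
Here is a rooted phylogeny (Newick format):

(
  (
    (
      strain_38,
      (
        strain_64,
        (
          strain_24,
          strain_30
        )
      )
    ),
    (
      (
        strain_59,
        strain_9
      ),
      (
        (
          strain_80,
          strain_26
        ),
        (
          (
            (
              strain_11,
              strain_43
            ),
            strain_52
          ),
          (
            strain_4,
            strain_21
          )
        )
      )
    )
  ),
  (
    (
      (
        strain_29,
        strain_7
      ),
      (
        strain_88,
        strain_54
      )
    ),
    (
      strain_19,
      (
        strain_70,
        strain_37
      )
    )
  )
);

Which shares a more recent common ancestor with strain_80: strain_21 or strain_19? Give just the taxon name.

strain_21

The MRCA of strain_80 and strain_21 subtends ((strain_80,strain_26),(((strain_11,strain_43),strain_52),(strain_4,strain_21))) (7 taxa).
The MRCA of strain_80 and strain_19 is the root, subtending the entire tree (20 taxa).
The first is nested inside the second, so strain_80 shares a more recent common ancestor with strain_21.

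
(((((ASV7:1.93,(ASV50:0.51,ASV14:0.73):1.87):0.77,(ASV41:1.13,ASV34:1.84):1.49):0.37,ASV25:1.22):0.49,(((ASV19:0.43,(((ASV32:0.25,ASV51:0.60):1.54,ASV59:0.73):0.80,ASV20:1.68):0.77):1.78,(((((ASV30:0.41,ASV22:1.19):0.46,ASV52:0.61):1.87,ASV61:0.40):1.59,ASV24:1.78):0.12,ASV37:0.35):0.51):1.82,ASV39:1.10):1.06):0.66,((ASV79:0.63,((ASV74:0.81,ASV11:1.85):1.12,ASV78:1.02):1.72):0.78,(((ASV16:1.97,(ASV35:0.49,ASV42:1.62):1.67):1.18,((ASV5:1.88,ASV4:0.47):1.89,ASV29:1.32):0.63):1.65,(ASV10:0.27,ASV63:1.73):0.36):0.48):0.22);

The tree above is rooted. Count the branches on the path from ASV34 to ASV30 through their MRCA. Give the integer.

12

The MRCA of ASV34 and ASV30 is the node subtending ((((ASV7,(ASV50,ASV14)),(ASV41,ASV34)),ASV25),(((ASV19,(((ASV32,ASV51),ASV59),ASV20)),(((((ASV30,ASV22),ASV52),ASV61),ASV24),ASV37)),ASV39)).
From ASV34 up to that node: 4 branches. From ASV30 up to the same node: 8 branches. Total: 4 + 8 = 12.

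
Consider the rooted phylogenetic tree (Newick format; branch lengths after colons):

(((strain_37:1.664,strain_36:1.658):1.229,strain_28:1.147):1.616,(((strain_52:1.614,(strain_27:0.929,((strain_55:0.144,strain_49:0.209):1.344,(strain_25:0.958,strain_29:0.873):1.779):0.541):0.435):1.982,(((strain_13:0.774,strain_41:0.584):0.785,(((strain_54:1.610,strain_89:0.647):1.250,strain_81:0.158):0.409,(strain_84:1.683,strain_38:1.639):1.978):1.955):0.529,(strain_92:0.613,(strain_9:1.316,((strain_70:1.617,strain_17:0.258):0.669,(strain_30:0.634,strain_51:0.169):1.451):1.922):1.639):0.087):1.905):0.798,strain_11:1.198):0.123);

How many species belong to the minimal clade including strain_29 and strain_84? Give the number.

19

The MRCA of strain_29 and strain_84 is the node subtending ((strain_52,(strain_27,((strain_55,strain_49),(strain_25,strain_29)))),(((strain_13,strain_41),(((strain_54,strain_89),strain_81),(strain_84,strain_38))),(strain_92,(strain_9,((strain_70,strain_17),(strain_30,strain_51)))))).
That clade contains 19 terminal taxa: strain_13, strain_17, strain_25, strain_27, strain_29, strain_30, strain_38, strain_41, strain_49, strain_51, strain_52, strain_54, strain_55, strain_70, strain_81, strain_84, strain_89, strain_9, strain_92.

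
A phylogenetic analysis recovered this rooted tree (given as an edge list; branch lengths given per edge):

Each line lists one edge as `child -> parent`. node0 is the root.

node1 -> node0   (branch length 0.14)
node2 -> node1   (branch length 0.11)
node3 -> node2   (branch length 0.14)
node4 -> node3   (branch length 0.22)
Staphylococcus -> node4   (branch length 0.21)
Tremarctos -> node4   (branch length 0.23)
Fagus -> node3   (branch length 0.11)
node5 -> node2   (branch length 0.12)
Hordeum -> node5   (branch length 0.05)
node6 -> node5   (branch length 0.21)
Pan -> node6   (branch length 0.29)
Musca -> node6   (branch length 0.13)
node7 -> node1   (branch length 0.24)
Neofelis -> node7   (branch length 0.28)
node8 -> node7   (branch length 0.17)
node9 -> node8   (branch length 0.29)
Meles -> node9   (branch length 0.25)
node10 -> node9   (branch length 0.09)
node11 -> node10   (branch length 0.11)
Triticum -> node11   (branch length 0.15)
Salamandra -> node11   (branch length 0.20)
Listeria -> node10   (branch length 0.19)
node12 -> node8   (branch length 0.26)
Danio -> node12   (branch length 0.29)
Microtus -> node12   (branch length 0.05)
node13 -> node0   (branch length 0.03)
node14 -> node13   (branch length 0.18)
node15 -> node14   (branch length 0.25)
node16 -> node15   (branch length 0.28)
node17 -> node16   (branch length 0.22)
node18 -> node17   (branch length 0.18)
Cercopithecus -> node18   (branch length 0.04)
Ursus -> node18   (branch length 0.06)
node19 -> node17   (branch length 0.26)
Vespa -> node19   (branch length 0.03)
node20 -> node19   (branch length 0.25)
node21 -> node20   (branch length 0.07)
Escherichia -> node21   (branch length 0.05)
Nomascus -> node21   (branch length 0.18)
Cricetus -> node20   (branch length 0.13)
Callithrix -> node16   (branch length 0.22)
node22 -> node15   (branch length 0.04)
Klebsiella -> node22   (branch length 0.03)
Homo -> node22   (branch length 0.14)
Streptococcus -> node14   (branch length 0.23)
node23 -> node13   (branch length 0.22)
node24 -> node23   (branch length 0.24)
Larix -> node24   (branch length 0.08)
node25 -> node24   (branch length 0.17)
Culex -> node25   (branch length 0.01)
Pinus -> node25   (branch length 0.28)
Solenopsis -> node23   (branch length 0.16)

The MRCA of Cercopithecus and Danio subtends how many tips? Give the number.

27

The MRCA of Cercopithecus and Danio is the root, so the clade is the entire tree.
That clade contains 27 terminal taxa: Callithrix, Cercopithecus, Cricetus, Culex, Danio, Escherichia, Fagus, Homo, Hordeum, Klebsiella, Larix, Listeria, Meles, Microtus, Musca, Neofelis, Nomascus, Pan, Pinus, Salamandra, Solenopsis, Staphylococcus, Streptococcus, Tremarctos, Triticum, Ursus, Vespa.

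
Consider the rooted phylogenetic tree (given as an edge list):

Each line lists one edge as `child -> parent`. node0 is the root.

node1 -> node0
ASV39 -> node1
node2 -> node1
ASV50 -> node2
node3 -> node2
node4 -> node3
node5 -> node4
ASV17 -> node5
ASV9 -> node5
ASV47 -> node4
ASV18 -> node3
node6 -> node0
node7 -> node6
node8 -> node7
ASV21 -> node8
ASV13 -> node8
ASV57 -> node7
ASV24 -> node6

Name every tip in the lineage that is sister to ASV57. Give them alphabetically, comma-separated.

ASV13, ASV21

ASV57 attaches to the tree at the node subtending ((ASV21,ASV13),ASV57).
The other lineage descending from that same node — the sister group — is (ASV21,ASV13); its 2 tips in alphabetical order are the answer.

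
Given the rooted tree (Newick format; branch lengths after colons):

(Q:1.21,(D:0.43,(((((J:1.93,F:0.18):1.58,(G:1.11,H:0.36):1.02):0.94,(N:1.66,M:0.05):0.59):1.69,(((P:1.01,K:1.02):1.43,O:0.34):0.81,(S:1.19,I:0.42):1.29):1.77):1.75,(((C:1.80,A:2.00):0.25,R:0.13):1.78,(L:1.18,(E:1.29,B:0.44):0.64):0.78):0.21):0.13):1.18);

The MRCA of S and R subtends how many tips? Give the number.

The MRCA of S and R is the node subtending (((((J,F),(G,H)),(N,M)),(((P,K),O),(S,I))),(((C,A),R),(L,(E,B)))).
That clade contains 17 terminal taxa: A, B, C, E, F, G, H, I, J, K, L, M, N, O, P, R, S.

17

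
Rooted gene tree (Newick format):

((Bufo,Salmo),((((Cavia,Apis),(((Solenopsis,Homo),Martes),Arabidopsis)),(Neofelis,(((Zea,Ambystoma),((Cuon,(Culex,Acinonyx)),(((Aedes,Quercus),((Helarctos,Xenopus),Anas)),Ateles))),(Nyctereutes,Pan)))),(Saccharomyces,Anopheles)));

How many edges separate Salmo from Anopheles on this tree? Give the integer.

The MRCA of Salmo and Anopheles is the root of the tree.
From Salmo up to that node: 2 branches. From Anopheles up to the same node: 3 branches. Total: 2 + 3 = 5.

5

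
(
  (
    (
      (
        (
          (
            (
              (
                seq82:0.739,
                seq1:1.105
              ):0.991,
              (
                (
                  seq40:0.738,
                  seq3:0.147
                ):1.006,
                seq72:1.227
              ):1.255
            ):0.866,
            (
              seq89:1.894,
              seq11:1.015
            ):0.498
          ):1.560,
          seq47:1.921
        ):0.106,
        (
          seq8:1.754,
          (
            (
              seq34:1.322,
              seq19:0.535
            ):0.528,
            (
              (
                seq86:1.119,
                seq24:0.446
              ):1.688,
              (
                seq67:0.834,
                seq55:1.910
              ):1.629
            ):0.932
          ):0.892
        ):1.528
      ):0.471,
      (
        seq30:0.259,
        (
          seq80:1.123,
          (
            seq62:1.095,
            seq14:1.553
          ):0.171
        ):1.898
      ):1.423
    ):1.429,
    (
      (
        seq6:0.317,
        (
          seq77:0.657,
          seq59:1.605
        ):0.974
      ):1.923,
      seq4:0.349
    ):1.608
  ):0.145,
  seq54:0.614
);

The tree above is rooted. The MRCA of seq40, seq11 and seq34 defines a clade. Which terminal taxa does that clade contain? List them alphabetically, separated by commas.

seq1, seq11, seq19, seq24, seq3, seq34, seq40, seq47, seq55, seq67, seq72, seq8, seq82, seq86, seq89

Tracing seq40: it sits inside (seq40,seq3).
Tracing seq11: it sits inside (seq89,seq11).
Tracing seq34: it sits inside (seq34,seq19).
The smallest clade enclosing all 3 is (((((seq82,seq1),((seq40,seq3),seq72)),(seq89,seq11)),seq47),(seq8,((seq34,seq19),((seq86,seq24),(seq67,seq55))))); the answer is its 15 terminal taxa in alphabetical order.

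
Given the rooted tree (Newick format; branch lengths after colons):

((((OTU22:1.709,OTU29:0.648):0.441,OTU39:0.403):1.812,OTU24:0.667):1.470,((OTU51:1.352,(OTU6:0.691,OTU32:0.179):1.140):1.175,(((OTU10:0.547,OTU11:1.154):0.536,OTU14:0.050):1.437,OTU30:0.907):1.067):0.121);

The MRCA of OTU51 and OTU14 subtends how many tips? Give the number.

7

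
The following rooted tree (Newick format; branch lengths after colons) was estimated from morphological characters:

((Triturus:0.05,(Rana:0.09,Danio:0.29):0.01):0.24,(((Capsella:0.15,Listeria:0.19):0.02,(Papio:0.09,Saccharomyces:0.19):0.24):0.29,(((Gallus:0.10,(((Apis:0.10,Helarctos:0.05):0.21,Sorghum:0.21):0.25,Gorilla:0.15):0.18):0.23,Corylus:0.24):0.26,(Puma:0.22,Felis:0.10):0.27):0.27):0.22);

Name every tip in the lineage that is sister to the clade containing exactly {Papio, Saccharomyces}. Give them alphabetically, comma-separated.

The clade containing exactly {Papio, Saccharomyces} attaches to the tree at the node subtending ((Capsella,Listeria),(Papio,Saccharomyces)).
The other lineage descending from that same node — the sister group — is (Capsella,Listeria); its 2 tips in alphabetical order are the answer.

Capsella, Listeria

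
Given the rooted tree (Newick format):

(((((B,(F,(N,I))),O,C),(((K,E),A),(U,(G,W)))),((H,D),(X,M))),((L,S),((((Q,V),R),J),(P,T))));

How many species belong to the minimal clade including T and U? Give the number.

24

The MRCA of T and U is the root, so the clade is the entire tree.
That clade contains 24 terminal taxa: A, B, C, D, E, F, G, H, I, J, K, L, M, N, O, P, Q, R, S, T, U, V, W, X.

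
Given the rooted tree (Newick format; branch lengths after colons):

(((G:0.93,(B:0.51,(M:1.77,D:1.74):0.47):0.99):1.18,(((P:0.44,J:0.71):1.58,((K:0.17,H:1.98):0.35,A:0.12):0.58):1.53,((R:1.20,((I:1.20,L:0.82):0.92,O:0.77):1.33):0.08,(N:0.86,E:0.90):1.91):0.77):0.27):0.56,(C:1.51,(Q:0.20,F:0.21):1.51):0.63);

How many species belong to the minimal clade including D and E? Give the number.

The MRCA of D and E is the node subtending ((G,(B,(M,D))),(((P,J),((K,H),A)),((R,((I,L),O)),(N,E)))).
That clade contains 15 terminal taxa: A, B, D, E, G, H, I, J, K, L, M, N, O, P, R.

15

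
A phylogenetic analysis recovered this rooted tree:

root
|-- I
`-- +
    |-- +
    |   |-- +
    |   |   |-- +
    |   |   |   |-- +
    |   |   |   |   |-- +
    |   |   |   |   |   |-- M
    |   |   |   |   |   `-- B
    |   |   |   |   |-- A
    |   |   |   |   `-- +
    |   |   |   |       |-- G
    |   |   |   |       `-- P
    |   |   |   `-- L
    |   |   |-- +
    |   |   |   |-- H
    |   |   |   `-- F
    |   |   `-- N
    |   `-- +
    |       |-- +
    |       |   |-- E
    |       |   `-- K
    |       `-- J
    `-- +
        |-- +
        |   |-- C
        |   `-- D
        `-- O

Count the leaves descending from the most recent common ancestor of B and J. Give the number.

The MRCA of B and J is the node subtending (((((M,B),A,(G,P)),L),(H,F),N),((E,K),J)).
That clade contains 12 terminal taxa: A, B, E, F, G, H, J, K, L, M, N, P.

12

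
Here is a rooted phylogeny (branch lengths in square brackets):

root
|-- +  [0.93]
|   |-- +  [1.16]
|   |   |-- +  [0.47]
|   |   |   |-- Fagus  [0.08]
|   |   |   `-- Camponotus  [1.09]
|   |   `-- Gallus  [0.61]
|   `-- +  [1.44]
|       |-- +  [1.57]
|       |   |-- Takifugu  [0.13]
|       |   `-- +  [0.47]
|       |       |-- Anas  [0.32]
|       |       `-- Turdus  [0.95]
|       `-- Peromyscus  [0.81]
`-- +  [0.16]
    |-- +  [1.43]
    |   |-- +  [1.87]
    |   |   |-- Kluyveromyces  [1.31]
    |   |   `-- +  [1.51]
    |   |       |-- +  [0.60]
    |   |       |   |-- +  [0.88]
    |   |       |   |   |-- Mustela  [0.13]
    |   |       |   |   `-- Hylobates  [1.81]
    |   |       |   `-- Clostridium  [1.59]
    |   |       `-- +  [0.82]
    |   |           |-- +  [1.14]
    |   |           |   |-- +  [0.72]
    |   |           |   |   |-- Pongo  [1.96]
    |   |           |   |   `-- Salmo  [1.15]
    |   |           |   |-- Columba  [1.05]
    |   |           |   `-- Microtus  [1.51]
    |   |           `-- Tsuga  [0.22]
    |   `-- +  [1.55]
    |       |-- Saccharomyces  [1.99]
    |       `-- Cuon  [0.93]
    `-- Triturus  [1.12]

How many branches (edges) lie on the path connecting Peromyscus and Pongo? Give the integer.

11

The MRCA of Peromyscus and Pongo is the root of the tree.
From Peromyscus up to that node: 3 branches. From Pongo up to the same node: 8 branches. Total: 3 + 8 = 11.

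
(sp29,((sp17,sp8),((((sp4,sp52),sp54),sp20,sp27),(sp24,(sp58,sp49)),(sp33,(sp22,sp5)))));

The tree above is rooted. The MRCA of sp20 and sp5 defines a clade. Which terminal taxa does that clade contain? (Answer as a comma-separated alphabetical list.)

sp20, sp22, sp24, sp27, sp33, sp4, sp49, sp5, sp52, sp54, sp58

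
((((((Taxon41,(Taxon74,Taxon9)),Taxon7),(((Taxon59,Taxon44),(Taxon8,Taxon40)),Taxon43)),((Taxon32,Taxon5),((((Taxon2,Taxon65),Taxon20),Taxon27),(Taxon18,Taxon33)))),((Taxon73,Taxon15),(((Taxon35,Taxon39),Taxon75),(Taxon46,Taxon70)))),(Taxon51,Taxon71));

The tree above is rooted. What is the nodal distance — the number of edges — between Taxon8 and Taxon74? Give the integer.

The MRCA of Taxon8 and Taxon74 is the node subtending (((Taxon41,(Taxon74,Taxon9)),Taxon7),(((Taxon59,Taxon44),(Taxon8,Taxon40)),Taxon43)).
From Taxon8 up to that node: 4 branches. From Taxon74 up to the same node: 4 branches. Total: 4 + 4 = 8.

8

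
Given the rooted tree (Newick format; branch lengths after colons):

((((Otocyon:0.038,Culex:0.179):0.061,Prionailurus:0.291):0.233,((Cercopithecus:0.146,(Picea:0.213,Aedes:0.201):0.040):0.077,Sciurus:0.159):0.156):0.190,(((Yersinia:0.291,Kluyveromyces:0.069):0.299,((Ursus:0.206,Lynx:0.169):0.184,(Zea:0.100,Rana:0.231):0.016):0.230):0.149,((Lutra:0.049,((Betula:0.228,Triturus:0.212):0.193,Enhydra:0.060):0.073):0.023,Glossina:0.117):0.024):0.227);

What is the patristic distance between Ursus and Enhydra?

0.949

The path runs Ursus → … → MRCA → … → Enhydra; the MRCA is the node subtending (((Yersinia,Kluyveromyces),((Ursus,Lynx),(Zea,Rana))),((Lutra,((Betula,Triturus),Enhydra)),Glossina)).
Branch lengths along that path: 0.206 + 0.184 + 0.230 + 0.149 + 0.024 + 0.023 + 0.073 + 0.060 = 0.949.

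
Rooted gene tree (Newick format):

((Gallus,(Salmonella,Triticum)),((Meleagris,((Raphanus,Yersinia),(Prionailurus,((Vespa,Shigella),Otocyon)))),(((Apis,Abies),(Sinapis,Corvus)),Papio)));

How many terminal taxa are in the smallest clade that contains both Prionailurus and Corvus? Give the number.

12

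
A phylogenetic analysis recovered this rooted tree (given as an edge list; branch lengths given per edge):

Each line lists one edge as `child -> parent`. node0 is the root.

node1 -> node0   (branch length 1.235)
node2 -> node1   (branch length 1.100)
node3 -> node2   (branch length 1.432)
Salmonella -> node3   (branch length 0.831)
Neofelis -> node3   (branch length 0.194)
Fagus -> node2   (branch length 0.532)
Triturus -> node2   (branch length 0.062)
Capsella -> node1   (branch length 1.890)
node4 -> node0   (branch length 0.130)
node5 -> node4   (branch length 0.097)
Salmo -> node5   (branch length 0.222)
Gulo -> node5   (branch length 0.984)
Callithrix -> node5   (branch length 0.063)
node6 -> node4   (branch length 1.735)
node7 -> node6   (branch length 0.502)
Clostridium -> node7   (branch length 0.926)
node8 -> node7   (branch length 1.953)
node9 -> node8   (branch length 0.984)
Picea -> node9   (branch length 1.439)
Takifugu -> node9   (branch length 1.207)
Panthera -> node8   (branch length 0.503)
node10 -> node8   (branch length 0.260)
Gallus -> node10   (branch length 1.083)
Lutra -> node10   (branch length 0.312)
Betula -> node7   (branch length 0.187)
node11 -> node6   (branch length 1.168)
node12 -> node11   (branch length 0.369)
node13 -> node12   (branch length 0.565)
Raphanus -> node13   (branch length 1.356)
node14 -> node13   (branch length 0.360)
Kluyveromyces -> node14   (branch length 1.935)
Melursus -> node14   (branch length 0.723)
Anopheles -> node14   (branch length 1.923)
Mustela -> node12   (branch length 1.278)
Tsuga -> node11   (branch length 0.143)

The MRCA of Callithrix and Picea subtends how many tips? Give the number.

16

The MRCA of Callithrix and Picea is the node subtending ((Salmo,Gulo,Callithrix),((Clostridium,((Picea,Takifugu),Panthera,(Gallus,Lutra)),Betula),(((Raphanus,(Kluyveromyces,Melursus,Anopheles)),Mustela),Tsuga))).
That clade contains 16 terminal taxa: Anopheles, Betula, Callithrix, Clostridium, Gallus, Gulo, Kluyveromyces, Lutra, Melursus, Mustela, Panthera, Picea, Raphanus, Salmo, Takifugu, Tsuga.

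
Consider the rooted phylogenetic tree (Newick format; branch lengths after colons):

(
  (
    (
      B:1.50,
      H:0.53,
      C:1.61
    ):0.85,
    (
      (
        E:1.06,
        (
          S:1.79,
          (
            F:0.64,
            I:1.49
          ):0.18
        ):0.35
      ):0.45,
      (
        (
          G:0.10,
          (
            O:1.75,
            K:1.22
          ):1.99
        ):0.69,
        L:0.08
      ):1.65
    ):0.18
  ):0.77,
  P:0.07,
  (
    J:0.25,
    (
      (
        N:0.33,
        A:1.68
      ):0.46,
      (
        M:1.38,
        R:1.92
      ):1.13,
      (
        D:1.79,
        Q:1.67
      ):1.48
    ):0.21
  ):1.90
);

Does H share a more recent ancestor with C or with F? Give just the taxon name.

The MRCA of H and C subtends (B,H,C) (3 taxa).
The MRCA of H and F subtends ((B,H,C),((E,(S,(F,I))),((G,(O,K)),L))) (11 taxa).
The first is nested inside the second, so H shares a more recent common ancestor with C.

C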